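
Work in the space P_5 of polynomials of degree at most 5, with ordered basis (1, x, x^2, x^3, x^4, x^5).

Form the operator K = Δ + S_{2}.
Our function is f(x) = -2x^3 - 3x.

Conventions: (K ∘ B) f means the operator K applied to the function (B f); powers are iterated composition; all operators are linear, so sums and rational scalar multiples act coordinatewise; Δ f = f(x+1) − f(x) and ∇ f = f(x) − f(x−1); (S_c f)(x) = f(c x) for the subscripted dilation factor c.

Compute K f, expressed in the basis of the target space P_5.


Δ f = -6x^2 - 6x - 5
S_{2} f = -16x^3 - 6x
(Δ + S_{2}) f = -16x^3 - 6x^2 - 12x - 5

g(x) = -16x^3 - 6x^2 - 12x - 5


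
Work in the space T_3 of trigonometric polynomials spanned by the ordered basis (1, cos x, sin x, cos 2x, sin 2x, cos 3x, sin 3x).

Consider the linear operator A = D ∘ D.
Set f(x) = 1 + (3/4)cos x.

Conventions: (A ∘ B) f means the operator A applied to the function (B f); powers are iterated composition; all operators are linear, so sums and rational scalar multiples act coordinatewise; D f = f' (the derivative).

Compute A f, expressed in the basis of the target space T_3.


the image equals g(x) = -(3/4)cos x

D f = -(3/4)sin x
D D f = -(3/4)cos x


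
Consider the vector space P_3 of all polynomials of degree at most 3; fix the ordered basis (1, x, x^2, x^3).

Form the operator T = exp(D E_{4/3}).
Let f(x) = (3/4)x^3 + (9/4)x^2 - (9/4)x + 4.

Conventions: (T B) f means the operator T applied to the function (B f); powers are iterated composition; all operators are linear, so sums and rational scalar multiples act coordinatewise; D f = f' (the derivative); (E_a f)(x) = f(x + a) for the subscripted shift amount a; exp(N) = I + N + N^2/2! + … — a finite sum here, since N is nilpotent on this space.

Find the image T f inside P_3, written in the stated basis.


order-1 term: (9/4)x^2 + (21/2)x + 31/4
order-2 term: (9/4)x + 33/4
order-3 term: 3/4
the series for exp(D E_{4/3}) f terminates at order 3
exp(D E_{4/3}) f = (3/4)x^3 + (9/2)x^2 + (21/2)x + 83/4

g(x) = (3/4)x^3 + (9/2)x^2 + (21/2)x + 83/4


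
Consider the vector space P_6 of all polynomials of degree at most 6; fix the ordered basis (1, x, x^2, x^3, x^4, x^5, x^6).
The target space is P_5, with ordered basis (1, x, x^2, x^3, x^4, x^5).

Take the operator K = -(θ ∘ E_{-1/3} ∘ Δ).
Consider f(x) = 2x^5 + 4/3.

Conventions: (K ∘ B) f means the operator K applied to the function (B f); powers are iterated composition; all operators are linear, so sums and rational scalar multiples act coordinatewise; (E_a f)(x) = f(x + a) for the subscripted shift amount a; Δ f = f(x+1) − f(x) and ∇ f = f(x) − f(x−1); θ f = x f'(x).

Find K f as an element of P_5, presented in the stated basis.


the image equals g(x) = -40x^4 - 20x^3 - (40/3)x^2 - (50/27)x

Δ f = 10x^4 + 20x^3 + 20x^2 + 10x + 2
E_{-1/3} Δ f = 10x^4 + (20/3)x^3 + (20/3)x^2 + (50/27)x + 22/81
θ E_{-1/3} Δ f = 40x^4 + 20x^3 + (40/3)x^2 + (50/27)x
(-(θ ∘ E_{-1/3} ∘ Δ)) f = -40x^4 - 20x^3 - (40/3)x^2 - (50/27)x


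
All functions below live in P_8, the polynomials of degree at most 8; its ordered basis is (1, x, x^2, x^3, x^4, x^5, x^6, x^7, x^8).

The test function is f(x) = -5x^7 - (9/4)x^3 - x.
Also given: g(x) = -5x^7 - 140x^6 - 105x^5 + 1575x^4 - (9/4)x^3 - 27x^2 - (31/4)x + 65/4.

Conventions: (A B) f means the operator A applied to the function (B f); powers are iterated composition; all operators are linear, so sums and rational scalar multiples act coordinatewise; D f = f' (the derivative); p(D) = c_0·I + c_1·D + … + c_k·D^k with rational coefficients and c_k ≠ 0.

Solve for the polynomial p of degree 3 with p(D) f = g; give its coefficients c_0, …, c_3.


c_0 = 1, c_1 = 4, c_2 = 1/2, c_3 = -3/2

D^0 f = -5x^7 - (9/4)x^3 - x
D^1 f = -35x^6 - (27/4)x^2 - 1
D^2 f = -210x^5 - (27/2)x
D^3 f = -1050x^4 - 27/2
matching coefficients of g against c_0 f + c_1 Df + … from the top degree down determines the c_i
solution: c_0 = 1, c_1 = 4, c_2 = 1/2, c_3 = -3/2


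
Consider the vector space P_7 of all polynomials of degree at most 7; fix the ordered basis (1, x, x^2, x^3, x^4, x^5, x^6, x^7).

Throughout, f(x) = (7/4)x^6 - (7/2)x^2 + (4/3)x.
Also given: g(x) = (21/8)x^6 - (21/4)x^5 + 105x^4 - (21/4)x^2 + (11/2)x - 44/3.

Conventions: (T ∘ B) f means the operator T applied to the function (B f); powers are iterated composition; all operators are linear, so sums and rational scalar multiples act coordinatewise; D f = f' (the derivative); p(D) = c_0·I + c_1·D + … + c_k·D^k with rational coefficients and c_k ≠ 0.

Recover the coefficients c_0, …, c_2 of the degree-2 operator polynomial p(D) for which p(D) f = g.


p(D) = (3/2)·I − (1/2)·D + 2·D^2, i.e. c_0 = 3/2, c_1 = -1/2, c_2 = 2

D^0 f = (7/4)x^6 - (7/2)x^2 + (4/3)x
D^1 f = (21/2)x^5 - 7x + 4/3
D^2 f = (105/2)x^4 - 7
matching coefficients of g against c_0 f + c_1 Df + … from the top degree down determines the c_i
solution: c_0 = 3/2, c_1 = -1/2, c_2 = 2


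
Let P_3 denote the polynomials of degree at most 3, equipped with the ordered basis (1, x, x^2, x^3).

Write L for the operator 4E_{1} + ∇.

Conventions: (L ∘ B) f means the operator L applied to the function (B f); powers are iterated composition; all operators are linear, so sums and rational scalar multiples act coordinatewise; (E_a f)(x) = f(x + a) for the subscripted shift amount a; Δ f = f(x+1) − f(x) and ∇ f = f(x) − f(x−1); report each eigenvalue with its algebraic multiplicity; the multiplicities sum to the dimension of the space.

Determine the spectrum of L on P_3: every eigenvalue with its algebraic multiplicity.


λ = 4 (multiplicity 4)

image of 1: 4
image of x: 4x + 5
image of x^2: 4x^2 + 10x + 3
image of x^3: 4x^3 + 15x^2 + 9x + 5
the matrix is upper triangular; its diagonal is (4, 4, 4, 4)
for a triangular matrix the eigenvalues are the diagonal entries, with algebraic multiplicity their repetition count


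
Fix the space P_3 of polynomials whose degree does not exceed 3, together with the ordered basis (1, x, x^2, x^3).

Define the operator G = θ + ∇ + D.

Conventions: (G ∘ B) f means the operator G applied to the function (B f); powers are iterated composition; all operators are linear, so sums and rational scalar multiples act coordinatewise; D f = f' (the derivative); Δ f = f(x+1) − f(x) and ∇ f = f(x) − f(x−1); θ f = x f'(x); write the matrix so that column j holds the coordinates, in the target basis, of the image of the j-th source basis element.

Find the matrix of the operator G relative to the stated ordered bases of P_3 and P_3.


the matrix is [[0, 2, -1, 1]; [0, 1, 4, -3]; [0, 0, 2, 6]; [0, 0, 0, 3]] (rows listed top to bottom)

image of 1: 0
image of x: x + 2
image of x^2: 2x^2 + 4x - 1
image of x^3: 3x^3 + 6x^2 - 3x + 1
each image's coordinates form column j of the matrix


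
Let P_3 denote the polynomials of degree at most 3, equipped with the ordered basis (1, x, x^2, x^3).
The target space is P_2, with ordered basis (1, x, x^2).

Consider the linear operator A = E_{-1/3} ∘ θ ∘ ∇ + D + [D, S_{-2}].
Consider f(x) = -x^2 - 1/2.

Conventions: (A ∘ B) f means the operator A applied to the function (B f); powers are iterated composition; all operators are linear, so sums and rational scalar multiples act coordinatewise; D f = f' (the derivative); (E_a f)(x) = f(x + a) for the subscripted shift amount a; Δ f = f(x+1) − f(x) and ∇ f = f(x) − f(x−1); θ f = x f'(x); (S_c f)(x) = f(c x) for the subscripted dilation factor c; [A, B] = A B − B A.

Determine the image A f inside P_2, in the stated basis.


∇ f = -2x + 1
θ ∇ f = -2x
E_{-1/3} θ ∇ f = -2x + 2/3
D f = -2x
S_{-2} f = -4x^2 - 1/2
D S_{-2} f = -8x
D f = -2x
S_{-2} D f = 4x
[D, S_{-2}] f = -12x
(E_{-1/3} ∘ θ ∘ ∇ + D + [D, S_{-2}]) f = -16x + 2/3

the image equals g(x) = -16x + 2/3


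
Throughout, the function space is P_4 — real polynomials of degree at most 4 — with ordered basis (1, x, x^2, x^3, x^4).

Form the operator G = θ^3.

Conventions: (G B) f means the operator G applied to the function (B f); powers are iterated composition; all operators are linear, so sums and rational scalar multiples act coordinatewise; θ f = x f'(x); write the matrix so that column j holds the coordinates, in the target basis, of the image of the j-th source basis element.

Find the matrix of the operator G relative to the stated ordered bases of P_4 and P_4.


the matrix is [[0, 0, 0, 0, 0]; [0, 1, 0, 0, 0]; [0, 0, 8, 0, 0]; [0, 0, 0, 27, 0]; [0, 0, 0, 0, 64]] (rows listed top to bottom)

image of 1: 0
image of x: x
image of x^2: 8x^2
image of x^3: 27x^3
image of x^4: 64x^4
each image's coordinates form column j of the matrix


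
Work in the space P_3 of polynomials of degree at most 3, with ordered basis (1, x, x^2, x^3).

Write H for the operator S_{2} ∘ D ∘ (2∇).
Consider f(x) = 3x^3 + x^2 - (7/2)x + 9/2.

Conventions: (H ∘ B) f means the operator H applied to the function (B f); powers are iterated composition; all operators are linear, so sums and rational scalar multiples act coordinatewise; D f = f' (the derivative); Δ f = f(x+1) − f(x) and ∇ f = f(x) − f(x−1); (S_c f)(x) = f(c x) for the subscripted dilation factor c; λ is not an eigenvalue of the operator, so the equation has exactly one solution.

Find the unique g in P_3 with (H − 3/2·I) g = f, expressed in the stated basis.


write g with unknown coordinates in the stated basis and equate coefficients in (H − 3/2·I) g = f
solving from the highest basis element down gives g = -2x^3 - (2/3)x^2 - (89/3)x + 29/9
check: H g = -48x + 28/3
so H g − 3/2·g = 3x^3 + x^2 - (7/2)x + 9/2 = f ✓

g(x) = -2x^3 - (2/3)x^2 - (89/3)x + 29/9


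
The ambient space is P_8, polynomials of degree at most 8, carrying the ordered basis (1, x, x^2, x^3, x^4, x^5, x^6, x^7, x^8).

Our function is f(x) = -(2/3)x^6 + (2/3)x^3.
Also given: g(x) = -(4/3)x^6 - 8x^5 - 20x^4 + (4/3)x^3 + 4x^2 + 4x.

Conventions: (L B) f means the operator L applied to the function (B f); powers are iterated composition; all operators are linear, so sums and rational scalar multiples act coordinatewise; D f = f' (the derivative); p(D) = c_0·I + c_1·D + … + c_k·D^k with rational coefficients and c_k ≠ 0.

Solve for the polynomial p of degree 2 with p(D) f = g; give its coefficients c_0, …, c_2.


c_0 = 2, c_1 = 2, c_2 = 1

D^0 f = -(2/3)x^6 + (2/3)x^3
D^1 f = -4x^5 + 2x^2
D^2 f = -20x^4 + 4x
matching coefficients of g against c_0 f + c_1 Df + … from the top degree down determines the c_i
solution: c_0 = 2, c_1 = 2, c_2 = 1


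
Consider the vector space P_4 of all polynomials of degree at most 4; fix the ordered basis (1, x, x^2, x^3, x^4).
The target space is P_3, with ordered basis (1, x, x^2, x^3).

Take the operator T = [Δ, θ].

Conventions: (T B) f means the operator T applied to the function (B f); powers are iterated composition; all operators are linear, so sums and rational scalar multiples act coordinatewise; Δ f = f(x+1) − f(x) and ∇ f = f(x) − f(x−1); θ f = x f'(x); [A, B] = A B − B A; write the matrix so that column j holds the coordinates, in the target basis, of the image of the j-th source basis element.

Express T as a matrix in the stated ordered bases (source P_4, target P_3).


the matrix is [[0, 1, 2, 3, 4]; [0, 0, 2, 6, 12]; [0, 0, 0, 3, 12]; [0, 0, 0, 0, 4]] (rows listed top to bottom)

image of 1: 0
image of x: 1
image of x^2: 2x + 2
image of x^3: 3x^2 + 6x + 3
image of x^4: 4x^3 + 12x^2 + 12x + 4
each image's coordinates form column j of the matrix


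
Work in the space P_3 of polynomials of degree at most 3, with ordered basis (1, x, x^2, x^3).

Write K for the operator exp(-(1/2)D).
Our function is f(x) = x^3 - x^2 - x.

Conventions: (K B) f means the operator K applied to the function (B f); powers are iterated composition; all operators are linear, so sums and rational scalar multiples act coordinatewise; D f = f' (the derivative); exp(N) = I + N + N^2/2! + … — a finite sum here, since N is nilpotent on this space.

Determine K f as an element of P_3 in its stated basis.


order-1 term: -(3/2)x^2 + x + 1/2
order-2 term: (3/4)x - 1/4
order-3 term: -1/8
the series for exp(-(1/2)D) f terminates at order 3
exp(-(1/2)D) f = x^3 - (5/2)x^2 + (3/4)x + 1/8

the image equals g(x) = x^3 - (5/2)x^2 + (3/4)x + 1/8


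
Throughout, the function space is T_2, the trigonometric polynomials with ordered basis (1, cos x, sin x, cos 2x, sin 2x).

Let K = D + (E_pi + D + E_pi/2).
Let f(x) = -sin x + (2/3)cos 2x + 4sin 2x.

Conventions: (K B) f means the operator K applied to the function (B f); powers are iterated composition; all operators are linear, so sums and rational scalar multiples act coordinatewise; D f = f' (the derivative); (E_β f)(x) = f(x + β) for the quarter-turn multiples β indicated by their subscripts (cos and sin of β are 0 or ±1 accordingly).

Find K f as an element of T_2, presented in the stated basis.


the result is g(x) = -3cos x + sin x + 16cos 2x - (8/3)sin 2x

D f = -cos x + 8cos 2x - (4/3)sin 2x
E_pi f = sin x + (2/3)cos 2x + 4sin 2x
D f = -cos x + 8cos 2x - (4/3)sin 2x
E_pi/2 f = -cos x - (2/3)cos 2x - 4sin 2x
(E_pi + D + E_pi/2) f = -2cos x + sin x + 8cos 2x - (4/3)sin 2x
(D + (E_pi + D + E_pi/2)) f = -3cos x + sin x + 16cos 2x - (8/3)sin 2x


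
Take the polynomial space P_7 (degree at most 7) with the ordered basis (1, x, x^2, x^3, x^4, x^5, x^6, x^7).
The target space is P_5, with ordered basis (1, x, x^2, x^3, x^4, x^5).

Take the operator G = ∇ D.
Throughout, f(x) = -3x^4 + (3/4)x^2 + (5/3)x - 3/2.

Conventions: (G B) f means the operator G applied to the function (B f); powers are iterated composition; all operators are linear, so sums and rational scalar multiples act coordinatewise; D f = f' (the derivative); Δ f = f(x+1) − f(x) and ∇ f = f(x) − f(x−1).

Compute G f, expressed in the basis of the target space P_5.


D f = -12x^3 + (3/2)x + 5/3
∇ D f = -36x^2 + 36x - 21/2

g(x) = -36x^2 + 36x - 21/2


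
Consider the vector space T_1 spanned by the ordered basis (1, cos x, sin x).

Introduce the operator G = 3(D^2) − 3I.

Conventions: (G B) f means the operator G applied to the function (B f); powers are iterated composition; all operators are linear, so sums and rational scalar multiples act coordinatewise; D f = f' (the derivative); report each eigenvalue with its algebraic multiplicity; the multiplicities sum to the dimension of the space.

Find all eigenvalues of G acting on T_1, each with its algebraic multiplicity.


image of 1: -3
image of cos x: -6cos x
image of sin x: -6sin x
the matrix is diagonal; its diagonal is (-3, -6, -6)
for a triangular matrix the eigenvalues are the diagonal entries, with algebraic multiplicity their repetition count

λ = -6 (multiplicity 2), λ = -3 (multiplicity 1)


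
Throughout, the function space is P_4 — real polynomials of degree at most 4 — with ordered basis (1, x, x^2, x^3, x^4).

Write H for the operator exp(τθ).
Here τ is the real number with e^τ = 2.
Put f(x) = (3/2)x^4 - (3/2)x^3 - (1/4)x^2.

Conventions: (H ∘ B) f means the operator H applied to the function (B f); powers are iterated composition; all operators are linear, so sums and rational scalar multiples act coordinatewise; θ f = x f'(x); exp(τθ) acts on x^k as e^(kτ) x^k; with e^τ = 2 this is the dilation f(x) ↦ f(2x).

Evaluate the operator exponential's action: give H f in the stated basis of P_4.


g(x) = 24x^4 - 12x^3 - x^2

exp(τθ) x^k = e^(kτ) x^k; with e^τ = 2 this sends x^k to 2^k x^k
x^2 ↦ 4 x^2
x^3 ↦ 8 x^3
x^4 ↦ 16 x^4
applying this coordinatewise to f: exp(τθ) f = 24x^4 - 12x^3 - x^2


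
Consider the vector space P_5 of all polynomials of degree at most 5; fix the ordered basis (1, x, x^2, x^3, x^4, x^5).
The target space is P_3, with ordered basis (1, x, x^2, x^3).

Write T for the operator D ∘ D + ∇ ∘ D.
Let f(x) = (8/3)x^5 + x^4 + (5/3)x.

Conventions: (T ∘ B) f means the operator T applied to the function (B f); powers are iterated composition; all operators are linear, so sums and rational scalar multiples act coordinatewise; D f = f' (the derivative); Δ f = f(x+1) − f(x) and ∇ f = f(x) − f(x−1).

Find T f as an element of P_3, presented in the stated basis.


D f = (40/3)x^4 + 4x^3 + 5/3
D D f = (160/3)x^3 + 12x^2
D f = (40/3)x^4 + 4x^3 + 5/3
∇ D f = (160/3)x^3 - 68x^2 + (124/3)x - 28/3
(D ∘ D + ∇ ∘ D) f = (320/3)x^3 - 56x^2 + (124/3)x - 28/3

the image equals g(x) = (320/3)x^3 - 56x^2 + (124/3)x - 28/3


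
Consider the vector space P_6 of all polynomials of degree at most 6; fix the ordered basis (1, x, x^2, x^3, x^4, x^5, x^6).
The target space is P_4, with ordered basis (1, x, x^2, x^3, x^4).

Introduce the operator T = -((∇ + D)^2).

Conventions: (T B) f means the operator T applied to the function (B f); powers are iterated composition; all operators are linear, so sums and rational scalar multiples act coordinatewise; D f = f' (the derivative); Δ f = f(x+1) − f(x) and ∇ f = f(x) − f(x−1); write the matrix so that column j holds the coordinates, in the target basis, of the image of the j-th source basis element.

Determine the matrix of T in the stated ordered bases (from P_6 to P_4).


image of 1: 0
image of x: 0
image of x^2: -8
image of x^3: -24x + 12
image of x^4: -48x^2 + 48x - 22
image of x^5: -80x^3 + 120x^2 - 110x + 40
image of x^6: -120x^4 + 240x^3 - 330x^2 + 240x - 74
each image's coordinates form column j of the matrix

the matrix is [[0, 0, -8, 12, -22, 40, -74]; [0, 0, 0, -24, 48, -110, 240]; [0, 0, 0, 0, -48, 120, -330]; [0, 0, 0, 0, 0, -80, 240]; [0, 0, 0, 0, 0, 0, -120]] (rows listed top to bottom)


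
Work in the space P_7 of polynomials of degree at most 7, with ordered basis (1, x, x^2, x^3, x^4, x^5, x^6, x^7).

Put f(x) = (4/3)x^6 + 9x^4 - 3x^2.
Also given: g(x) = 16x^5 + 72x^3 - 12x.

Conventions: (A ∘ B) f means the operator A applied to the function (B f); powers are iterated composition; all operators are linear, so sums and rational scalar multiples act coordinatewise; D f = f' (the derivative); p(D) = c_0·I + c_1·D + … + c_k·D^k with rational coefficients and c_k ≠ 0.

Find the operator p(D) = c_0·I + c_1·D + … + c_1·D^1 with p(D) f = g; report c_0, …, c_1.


D^0 f = (4/3)x^6 + 9x^4 - 3x^2
D^1 f = 8x^5 + 36x^3 - 6x
matching coefficients of g against c_0 f + c_1 Df + … from the top degree down determines the c_i
solution: c_0 = 0, c_1 = 2

p(D) = 2·D, i.e. c_0 = 0, c_1 = 2


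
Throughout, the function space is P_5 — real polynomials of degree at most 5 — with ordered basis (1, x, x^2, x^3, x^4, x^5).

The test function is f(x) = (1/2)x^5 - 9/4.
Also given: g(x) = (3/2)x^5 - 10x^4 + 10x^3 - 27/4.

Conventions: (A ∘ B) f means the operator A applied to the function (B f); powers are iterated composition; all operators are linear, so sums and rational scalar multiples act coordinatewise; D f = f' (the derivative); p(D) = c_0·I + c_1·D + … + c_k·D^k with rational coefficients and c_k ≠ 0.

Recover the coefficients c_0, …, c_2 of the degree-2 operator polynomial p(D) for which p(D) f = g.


c_0 = 3, c_1 = -4, c_2 = 1

D^0 f = (1/2)x^5 - 9/4
D^1 f = (5/2)x^4
D^2 f = 10x^3
matching coefficients of g against c_0 f + c_1 Df + … from the top degree down determines the c_i
solution: c_0 = 3, c_1 = -4, c_2 = 1


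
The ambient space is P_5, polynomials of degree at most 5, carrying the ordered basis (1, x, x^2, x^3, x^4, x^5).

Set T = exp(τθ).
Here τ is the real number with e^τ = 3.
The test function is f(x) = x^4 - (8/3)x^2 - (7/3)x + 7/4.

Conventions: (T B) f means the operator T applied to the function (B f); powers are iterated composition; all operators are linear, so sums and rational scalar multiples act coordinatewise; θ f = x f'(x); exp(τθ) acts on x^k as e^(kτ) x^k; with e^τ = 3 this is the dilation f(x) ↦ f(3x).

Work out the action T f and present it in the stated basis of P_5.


exp(τθ) x^k = e^(kτ) x^k; with e^τ = 3 this sends x^k to 3^k x^k
x ↦ 3 x
x^2 ↦ 9 x^2
x^4 ↦ 81 x^4
applying this coordinatewise to f: exp(τθ) f = 81x^4 - 24x^2 - 7x + 7/4

g(x) = 81x^4 - 24x^2 - 7x + 7/4


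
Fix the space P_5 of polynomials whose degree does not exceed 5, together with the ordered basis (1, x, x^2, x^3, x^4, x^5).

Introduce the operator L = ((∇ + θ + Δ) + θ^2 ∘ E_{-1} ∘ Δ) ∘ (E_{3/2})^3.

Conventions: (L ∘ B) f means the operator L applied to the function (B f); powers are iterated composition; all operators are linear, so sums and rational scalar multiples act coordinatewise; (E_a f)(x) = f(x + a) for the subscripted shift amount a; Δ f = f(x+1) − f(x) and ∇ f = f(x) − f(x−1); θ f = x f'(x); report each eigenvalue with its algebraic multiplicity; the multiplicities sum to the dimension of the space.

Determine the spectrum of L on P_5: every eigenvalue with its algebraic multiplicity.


λ = 0 (multiplicity 1), λ = 1 (multiplicity 1), λ = 2 (multiplicity 1), λ = 3 (multiplicity 1), λ = 4 (multiplicity 1), λ = 5 (multiplicity 1)

image of 1: 0
image of x: x + 2
image of x^2: 2x^2 + 15x + 18
image of x^3: 3x^3 + 45x^2 + (555/4)x + 247/2
image of x^4: 4x^4 + 98x^3 + 543x^2 + (2103/2)x + 765
image of x^5: 5x^5 + 180x^4 + (3015/2)x^3 + (9975/2)x^2 + (114805/16)x + 36061/8
the matrix is upper triangular; its diagonal is (0, 1, 2, 3, 4, 5)
for a triangular matrix the eigenvalues are the diagonal entries, with algebraic multiplicity their repetition count


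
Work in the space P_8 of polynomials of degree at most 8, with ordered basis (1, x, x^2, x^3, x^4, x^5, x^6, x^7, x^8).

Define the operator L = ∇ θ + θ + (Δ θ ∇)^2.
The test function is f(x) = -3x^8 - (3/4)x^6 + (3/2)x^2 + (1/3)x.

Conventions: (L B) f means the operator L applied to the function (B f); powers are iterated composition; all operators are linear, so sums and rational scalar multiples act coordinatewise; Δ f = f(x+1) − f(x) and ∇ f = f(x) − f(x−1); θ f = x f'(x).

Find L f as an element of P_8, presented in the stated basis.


the result is g(x) = -24x^8 - 192x^7 + (1335/2)x^6 - 1371x^5 - (349305/2)x^4 - 112314x^3 - (500535/2)x^2 - (278468/3)x - 147571/6

θ f = -24x^8 - (9/2)x^6 + 3x^2 + (1/3)x
∇ θ f = -192x^7 + 672x^6 - 1371x^5 + (3495/2)x^4 - 1434x^3 + (1479/2)x^2 - 213x + 155/6
θ f = -24x^8 - (9/2)x^6 + 3x^2 + (1/3)x
∇ f = -24x^7 + 84x^6 - (345/2)x^5 + (885/4)x^4 - 183x^3 + (381/4)x^2 - (51/2)x + 31/12
θ ∇ f = -168x^7 + 504x^6 - (1725/2)x^5 + 885x^4 - 549x^3 + (381/2)x^2 - (51/2)x
Δ θ ∇ f = -1176x^6 - 504x^5 - (5265/2)x^4 - 885x^3 - 930x^2 - (381/2)x - 51/2
∇ (Δ θ ∇) f = -7056x^5 + 15120x^4 - 29010x^3 + 25740x^2 - 14271x + 3159
θ ∇ (Δ θ ∇) f = -35280x^5 + 60480x^4 - 87030x^3 + 51480x^2 - 14271x
Δ θ ∇ (Δ θ ∇) f = -176400x^4 - 110880x^3 - 251010x^2 - 92610x - 24621
(∇ θ + θ + (Δ θ ∇)^2) f = -24x^8 - 192x^7 + (1335/2)x^6 - 1371x^5 - (349305/2)x^4 - 112314x^3 - (500535/2)x^2 - (278468/3)x - 147571/6


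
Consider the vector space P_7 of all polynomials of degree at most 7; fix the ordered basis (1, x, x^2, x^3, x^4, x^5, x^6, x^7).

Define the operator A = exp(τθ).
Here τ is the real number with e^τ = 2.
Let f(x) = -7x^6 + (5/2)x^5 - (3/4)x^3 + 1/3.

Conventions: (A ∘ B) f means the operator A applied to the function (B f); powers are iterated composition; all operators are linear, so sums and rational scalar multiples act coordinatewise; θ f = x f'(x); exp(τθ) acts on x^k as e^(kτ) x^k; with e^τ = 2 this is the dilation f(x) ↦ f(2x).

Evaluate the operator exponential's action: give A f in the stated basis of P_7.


exp(τθ) x^k = e^(kτ) x^k; with e^τ = 2 this sends x^k to 2^k x^k
x^3 ↦ 8 x^3
x^5 ↦ 32 x^5
x^6 ↦ 64 x^6
applying this coordinatewise to f: exp(τθ) f = -448x^6 + 80x^5 - 6x^3 + 1/3

the result is g(x) = -448x^6 + 80x^5 - 6x^3 + 1/3


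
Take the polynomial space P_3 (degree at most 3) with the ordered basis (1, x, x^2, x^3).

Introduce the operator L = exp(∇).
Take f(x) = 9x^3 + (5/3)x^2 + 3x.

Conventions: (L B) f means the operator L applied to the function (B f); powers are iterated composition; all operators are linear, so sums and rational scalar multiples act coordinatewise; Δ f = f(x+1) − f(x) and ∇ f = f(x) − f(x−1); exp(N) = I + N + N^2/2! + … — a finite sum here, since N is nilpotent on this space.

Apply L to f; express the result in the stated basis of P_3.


order-1 term: 27x^2 - (71/3)x + 31/3
order-2 term: 27x - 76/3
order-3 term: 9
the series for exp(∇) f terminates at order 3
exp(∇) f = 9x^3 + (86/3)x^2 + (19/3)x - 6

g(x) = 9x^3 + (86/3)x^2 + (19/3)x - 6


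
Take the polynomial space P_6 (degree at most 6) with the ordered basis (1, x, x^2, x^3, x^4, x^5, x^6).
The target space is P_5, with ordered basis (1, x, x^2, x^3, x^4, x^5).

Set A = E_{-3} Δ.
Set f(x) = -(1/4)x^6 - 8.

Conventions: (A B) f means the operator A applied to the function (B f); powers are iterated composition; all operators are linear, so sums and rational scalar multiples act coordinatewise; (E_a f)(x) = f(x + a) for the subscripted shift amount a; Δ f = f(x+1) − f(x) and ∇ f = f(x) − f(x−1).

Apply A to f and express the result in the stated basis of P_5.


the result is g(x) = -(3/2)x^5 + (75/4)x^4 - 95x^3 + (975/4)x^2 - (633/2)x + 665/4

Δ f = -(3/2)x^5 - (15/4)x^4 - 5x^3 - (15/4)x^2 - (3/2)x - 1/4
E_{-3} Δ f = -(3/2)x^5 + (75/4)x^4 - 95x^3 + (975/4)x^2 - (633/2)x + 665/4


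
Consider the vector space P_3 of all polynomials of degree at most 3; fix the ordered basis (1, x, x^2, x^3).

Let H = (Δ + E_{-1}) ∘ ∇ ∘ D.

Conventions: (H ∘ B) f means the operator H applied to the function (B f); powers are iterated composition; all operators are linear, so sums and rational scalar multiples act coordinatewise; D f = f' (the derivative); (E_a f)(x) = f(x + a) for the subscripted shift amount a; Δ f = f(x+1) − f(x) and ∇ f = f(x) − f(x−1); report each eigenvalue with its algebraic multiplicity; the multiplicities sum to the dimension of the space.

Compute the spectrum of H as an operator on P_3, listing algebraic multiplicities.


image of 1: 0
image of x: 0
image of x^2: 2
image of x^3: 6x - 3
the matrix is upper triangular; its diagonal is (0, 0, 0, 0)
for a triangular matrix the eigenvalues are the diagonal entries, with algebraic multiplicity their repetition count

λ = 0 (multiplicity 4)


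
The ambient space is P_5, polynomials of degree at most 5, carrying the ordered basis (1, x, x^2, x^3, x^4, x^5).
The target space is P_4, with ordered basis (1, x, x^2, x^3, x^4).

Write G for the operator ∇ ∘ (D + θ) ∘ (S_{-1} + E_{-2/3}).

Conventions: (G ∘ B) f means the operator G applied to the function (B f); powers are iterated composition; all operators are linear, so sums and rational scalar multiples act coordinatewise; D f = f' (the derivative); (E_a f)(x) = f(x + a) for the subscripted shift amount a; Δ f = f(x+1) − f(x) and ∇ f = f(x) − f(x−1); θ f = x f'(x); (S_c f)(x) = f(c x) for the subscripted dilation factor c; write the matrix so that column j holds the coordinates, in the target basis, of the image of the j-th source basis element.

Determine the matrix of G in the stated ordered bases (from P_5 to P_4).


image of 1: 0
image of x: 0
image of x^2: 8x - 4/3
image of x^3: -8x + 4/3
image of x^4: 32x^3 - 48x^2 + (80/3)x - 32/27
image of x^5: -(160/3)x^3 + 80x^2 - (1040/27)x + 80/81
each image's coordinates form column j of the matrix

the matrix is [[0, 0, -4/3, 4/3, -32/27, 80/81]; [0, 0, 8, -8, 80/3, -1040/27]; [0, 0, 0, 0, -48, 80]; [0, 0, 0, 0, 32, -160/3]; [0, 0, 0, 0, 0, 0]] (rows listed top to bottom)


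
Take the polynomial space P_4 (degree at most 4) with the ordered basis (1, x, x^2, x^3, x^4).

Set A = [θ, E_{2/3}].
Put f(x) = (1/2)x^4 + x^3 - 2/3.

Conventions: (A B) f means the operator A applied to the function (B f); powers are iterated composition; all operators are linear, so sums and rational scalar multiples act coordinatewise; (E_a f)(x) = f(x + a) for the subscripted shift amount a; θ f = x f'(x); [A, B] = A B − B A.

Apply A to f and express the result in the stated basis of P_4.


g(x) = -(4/3)x^3 - (14/3)x^2 - (40/9)x - 104/81

E_{2/3} f = (1/2)x^4 + (7/3)x^3 + (10/3)x^2 + (52/27)x - 22/81
θ E_{2/3} f = 2x^4 + 7x^3 + (20/3)x^2 + (52/27)x
θ f = 2x^4 + 3x^3
E_{2/3} θ f = 2x^4 + (25/3)x^3 + (34/3)x^2 + (172/27)x + 104/81
[θ, E_{2/3}] f = -(4/3)x^3 - (14/3)x^2 - (40/9)x - 104/81


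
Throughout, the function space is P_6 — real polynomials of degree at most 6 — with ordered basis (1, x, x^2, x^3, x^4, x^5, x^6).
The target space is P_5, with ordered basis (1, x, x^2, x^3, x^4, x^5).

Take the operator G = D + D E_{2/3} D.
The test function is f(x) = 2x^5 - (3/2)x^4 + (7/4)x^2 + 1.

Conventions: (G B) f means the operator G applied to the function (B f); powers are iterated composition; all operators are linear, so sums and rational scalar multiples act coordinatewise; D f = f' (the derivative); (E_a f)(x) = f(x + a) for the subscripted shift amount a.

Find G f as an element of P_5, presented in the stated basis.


the image equals g(x) = 10x^4 + 34x^3 + 62x^2 + (197/6)x + 397/54

D f = 10x^4 - 6x^3 + (7/2)x
D f = 10x^4 - 6x^3 + (7/2)x
E_{2/3} D f = 10x^4 + (62/3)x^3 + (44/3)x^2 + (397/54)x + 205/81
D E_{2/3} D f = 40x^3 + 62x^2 + (88/3)x + 397/54
(D + D E_{2/3} D) f = 10x^4 + 34x^3 + 62x^2 + (197/6)x + 397/54


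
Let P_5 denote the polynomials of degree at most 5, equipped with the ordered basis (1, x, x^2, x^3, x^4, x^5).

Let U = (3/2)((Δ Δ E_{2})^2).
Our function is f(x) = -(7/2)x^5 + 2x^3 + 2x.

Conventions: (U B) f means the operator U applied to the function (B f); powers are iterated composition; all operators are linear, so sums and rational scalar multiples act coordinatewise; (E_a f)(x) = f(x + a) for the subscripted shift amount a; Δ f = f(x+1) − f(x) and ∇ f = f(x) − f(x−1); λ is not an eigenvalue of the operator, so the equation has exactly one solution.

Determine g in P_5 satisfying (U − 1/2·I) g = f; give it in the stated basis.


the result is g(x) = 7x^5 - 4x^3 + 2516x + 15120

write g with unknown coordinates in the stated basis and equate coefficients in (U − 1/2·I) g = f
solving from the highest basis element down gives g = 7x^5 - 4x^3 + 2516x + 15120
check: U g = 1260x + 7560
so U g − 1/2·g = -(7/2)x^5 + 2x^3 + 2x = f ✓


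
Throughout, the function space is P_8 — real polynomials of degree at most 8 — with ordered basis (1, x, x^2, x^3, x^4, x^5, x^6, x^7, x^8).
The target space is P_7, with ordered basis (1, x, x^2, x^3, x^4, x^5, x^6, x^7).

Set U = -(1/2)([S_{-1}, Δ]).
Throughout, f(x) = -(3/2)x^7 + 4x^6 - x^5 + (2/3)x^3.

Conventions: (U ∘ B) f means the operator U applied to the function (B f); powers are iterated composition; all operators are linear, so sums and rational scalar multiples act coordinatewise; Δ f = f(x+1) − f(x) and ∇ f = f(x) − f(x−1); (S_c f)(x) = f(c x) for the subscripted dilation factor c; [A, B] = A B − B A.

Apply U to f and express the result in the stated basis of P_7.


Δ f = -(21/2)x^6 - (15/2)x^5 + (5/2)x^4 + (35/2)x^3 + (41/2)x^2 + (21/2)x + 13/6
S_{-1} Δ f = -(21/2)x^6 + (15/2)x^5 + (5/2)x^4 - (35/2)x^3 + (41/2)x^2 - (21/2)x + 13/6
S_{-1} f = (3/2)x^7 + 4x^6 + x^5 - (2/3)x^3
Δ S_{-1} f = (21/2)x^6 + (111/2)x^5 + (235/2)x^4 + (285/2)x^3 + (199/2)x^2 + (75/2)x + 35/6
[S_{-1}, Δ] f = -21x^6 - 48x^5 - 115x^4 - 160x^3 - 79x^2 - 48x - 11/3
(-(1/2)([S_{-1}, Δ])) f = (21/2)x^6 + 24x^5 + (115/2)x^4 + 80x^3 + (79/2)x^2 + 24x + 11/6

g(x) = (21/2)x^6 + 24x^5 + (115/2)x^4 + 80x^3 + (79/2)x^2 + 24x + 11/6


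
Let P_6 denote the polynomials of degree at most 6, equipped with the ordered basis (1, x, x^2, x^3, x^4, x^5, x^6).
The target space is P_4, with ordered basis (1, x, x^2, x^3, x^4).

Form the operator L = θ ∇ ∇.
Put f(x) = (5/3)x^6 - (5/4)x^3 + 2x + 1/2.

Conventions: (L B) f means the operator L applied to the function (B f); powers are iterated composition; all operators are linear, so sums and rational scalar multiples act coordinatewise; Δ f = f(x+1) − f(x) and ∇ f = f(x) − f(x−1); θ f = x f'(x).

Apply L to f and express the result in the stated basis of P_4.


∇ f = 10x^5 - 25x^4 + (100/3)x^3 - (115/4)x^2 + (55/4)x - 11/12
∇ ∇ f = 50x^4 - 200x^3 + 350x^2 - (615/2)x + 665/6
θ ∇ ∇ f = 200x^4 - 600x^3 + 700x^2 - (615/2)x

the image equals g(x) = 200x^4 - 600x^3 + 700x^2 - (615/2)x


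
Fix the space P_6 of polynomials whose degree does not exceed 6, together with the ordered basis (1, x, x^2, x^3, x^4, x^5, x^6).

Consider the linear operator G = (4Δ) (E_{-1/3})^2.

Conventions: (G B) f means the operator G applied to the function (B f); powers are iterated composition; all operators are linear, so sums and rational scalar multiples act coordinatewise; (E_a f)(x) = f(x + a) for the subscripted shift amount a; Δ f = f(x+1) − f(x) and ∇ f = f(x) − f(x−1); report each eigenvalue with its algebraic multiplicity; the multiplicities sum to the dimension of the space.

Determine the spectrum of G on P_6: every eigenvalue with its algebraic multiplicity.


λ = 0 (multiplicity 7)

image of 1: 0
image of x: 4
image of x^2: 8x - 4/3
image of x^3: 12x^2 - 4x + 4/3
image of x^4: 16x^3 - 8x^2 + (16/3)x - 20/27
image of x^5: 20x^4 - (40/3)x^3 + (40/3)x^2 - (100/27)x + 44/81
image of x^6: 24x^5 - 20x^4 + (80/3)x^3 - (100/9)x^2 + (88/27)x - 28/81
the matrix is upper triangular; its diagonal is (0, 0, 0, 0, 0, 0, 0)
for a triangular matrix the eigenvalues are the diagonal entries, with algebraic multiplicity their repetition count


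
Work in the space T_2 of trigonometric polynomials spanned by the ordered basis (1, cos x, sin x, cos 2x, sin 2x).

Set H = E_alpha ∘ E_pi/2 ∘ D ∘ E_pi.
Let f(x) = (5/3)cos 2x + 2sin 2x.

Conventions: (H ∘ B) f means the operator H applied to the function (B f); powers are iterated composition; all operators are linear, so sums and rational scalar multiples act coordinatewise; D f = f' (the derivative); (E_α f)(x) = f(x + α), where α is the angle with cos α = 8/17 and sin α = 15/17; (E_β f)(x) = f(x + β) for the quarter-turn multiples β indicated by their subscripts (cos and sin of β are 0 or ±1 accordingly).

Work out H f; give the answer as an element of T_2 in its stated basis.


E_pi f = (5/3)cos 2x + 2sin 2x
D E_pi f = 4cos 2x - (10/3)sin 2x
E_pi/2 D E_pi f = -4cos 2x + (10/3)sin 2x
E_alpha E_pi/2 D E_pi f = (1444/289)cos 2x + (1270/867)sin 2x

the result is g(x) = (1444/289)cos 2x + (1270/867)sin 2x


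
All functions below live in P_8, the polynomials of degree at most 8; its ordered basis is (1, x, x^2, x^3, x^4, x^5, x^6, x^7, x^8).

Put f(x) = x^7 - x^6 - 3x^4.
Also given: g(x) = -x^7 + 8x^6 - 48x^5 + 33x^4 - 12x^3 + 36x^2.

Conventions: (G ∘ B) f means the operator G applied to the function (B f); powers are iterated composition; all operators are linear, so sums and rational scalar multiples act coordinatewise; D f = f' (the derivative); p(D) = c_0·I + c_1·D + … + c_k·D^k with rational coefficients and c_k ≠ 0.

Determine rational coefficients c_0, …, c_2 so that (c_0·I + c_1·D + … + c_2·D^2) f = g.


c_0 = -1, c_1 = 1, c_2 = -1

D^0 f = x^7 - x^6 - 3x^4
D^1 f = 7x^6 - 6x^5 - 12x^3
D^2 f = 42x^5 - 30x^4 - 36x^2
matching coefficients of g against c_0 f + c_1 Df + … from the top degree down determines the c_i
solution: c_0 = -1, c_1 = 1, c_2 = -1


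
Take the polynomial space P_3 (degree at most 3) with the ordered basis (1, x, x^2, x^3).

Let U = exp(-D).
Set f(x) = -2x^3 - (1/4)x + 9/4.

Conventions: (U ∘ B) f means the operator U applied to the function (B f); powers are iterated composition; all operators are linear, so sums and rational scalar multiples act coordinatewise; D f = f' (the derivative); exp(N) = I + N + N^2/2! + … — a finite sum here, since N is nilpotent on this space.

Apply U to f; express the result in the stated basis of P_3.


order-1 term: 6x^2 + 1/4
order-2 term: -6x
order-3 term: 2
the series for exp(-D) f terminates at order 3
exp(-D) f = -2x^3 + 6x^2 - (25/4)x + 9/2

the result is g(x) = -2x^3 + 6x^2 - (25/4)x + 9/2


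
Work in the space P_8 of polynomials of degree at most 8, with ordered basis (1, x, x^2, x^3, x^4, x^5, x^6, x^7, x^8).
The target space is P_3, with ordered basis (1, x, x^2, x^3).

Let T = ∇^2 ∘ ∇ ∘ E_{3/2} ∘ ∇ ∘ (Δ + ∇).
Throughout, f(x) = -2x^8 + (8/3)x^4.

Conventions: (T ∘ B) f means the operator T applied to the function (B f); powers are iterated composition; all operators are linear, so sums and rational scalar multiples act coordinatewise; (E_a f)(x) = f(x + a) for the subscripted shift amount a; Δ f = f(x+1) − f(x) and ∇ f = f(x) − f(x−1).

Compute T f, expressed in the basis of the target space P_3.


Δ f = -16x^7 - 56x^6 - 112x^5 - 140x^4 - (304/3)x^3 - 40x^2 - (16/3)x + 2/3
∇ f = -16x^7 + 56x^6 - 112x^5 + 140x^4 - (304/3)x^3 + 40x^2 - (16/3)x - 2/3
(Δ + ∇) f = -32x^7 - 224x^5 - (608/3)x^3 - (32/3)x
∇ (Δ + ∇) f = -224x^6 + 672x^5 - 2240x^4 + 3360x^3 - 3520x^2 + 1952x - 1408/3
E_{3/2} ∇ (Δ + ∇) f = -224x^6 - 1344x^5 - 4760x^4 - 10080x^3 - 12970x^2 - 9364x - 17459/6
∇ (E_{3/2} ∘ ∇) (Δ + ∇) f = -1344x^5 - 3360x^4 - 10080x^3 - 11760x^2 - 9364x - 2834
∇ ∇ (E_{3/2} ∘ ∇) (Δ + ∇) f = -6720x^4 - 23520x^2 - 5668
∇ ∇ ∇ (E_{3/2} ∘ ∇) (Δ + ∇) f = -26880x^3 + 40320x^2 - 73920x + 30240

the result is g(x) = -26880x^3 + 40320x^2 - 73920x + 30240


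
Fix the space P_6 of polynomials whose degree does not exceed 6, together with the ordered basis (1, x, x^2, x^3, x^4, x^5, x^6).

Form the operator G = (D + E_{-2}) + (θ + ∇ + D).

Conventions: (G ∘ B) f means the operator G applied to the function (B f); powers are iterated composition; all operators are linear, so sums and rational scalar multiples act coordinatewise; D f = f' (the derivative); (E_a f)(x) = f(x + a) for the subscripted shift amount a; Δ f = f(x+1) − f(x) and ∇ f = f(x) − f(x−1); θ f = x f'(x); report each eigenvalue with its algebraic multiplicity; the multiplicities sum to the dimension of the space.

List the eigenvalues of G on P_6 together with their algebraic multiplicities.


image of 1: 1
image of x: 2x + 1
image of x^2: 3x^2 + 2x + 3
image of x^3: 4x^3 + 3x^2 + 9x - 7
image of x^4: 5x^4 + 4x^3 + 18x^2 - 28x + 15
image of x^5: 6x^5 + 5x^4 + 30x^3 - 70x^2 + 75x - 31
image of x^6: 7x^6 + 6x^5 + 45x^4 - 140x^3 + 225x^2 - 186x + 63
the matrix is upper triangular; its diagonal is (1, 2, 3, 4, 5, 6, 7)
for a triangular matrix the eigenvalues are the diagonal entries, with algebraic multiplicity their repetition count

λ = 1 (multiplicity 1), λ = 2 (multiplicity 1), λ = 3 (multiplicity 1), λ = 4 (multiplicity 1), λ = 5 (multiplicity 1), λ = 6 (multiplicity 1), λ = 7 (multiplicity 1)


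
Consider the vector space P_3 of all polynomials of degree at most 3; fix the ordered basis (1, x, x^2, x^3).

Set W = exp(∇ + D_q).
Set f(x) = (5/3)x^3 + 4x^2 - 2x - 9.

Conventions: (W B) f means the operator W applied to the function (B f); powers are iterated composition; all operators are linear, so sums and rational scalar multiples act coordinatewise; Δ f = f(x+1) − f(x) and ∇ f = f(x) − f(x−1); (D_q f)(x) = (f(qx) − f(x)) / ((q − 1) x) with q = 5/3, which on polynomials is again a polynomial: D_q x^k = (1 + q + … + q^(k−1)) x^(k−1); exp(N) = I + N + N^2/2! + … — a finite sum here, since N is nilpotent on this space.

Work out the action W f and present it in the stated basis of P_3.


g(x) = (5/3)x^3 + (488/27)x^2 + (3605/81)x + 3205/243

order-1 term: (380/27)x^2 + (41/3)x - 19/3
order-2 term: (2660/81)x + 179/27
order-3 term: 5320/243
the series for exp(∇ + D_q) f terminates at order 3
exp(∇ + D_q) f = (5/3)x^3 + (488/27)x^2 + (3605/81)x + 3205/243


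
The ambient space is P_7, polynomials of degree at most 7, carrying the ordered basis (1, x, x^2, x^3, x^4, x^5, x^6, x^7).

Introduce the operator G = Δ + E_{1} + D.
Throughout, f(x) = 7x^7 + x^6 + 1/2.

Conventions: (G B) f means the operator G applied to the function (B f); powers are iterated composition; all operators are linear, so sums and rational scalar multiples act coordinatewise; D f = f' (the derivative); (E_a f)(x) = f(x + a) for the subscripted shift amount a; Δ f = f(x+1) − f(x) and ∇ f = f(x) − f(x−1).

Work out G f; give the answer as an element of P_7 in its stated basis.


Δ f = 49x^6 + 153x^5 + 260x^4 + 265x^3 + 162x^2 + 55x + 8
E_{1} f = 7x^7 + 50x^6 + 153x^5 + 260x^4 + 265x^3 + 162x^2 + 55x + 17/2
D f = 49x^6 + 6x^5
(Δ + E_{1} + D) f = 7x^7 + 148x^6 + 312x^5 + 520x^4 + 530x^3 + 324x^2 + 110x + 33/2

g(x) = 7x^7 + 148x^6 + 312x^5 + 520x^4 + 530x^3 + 324x^2 + 110x + 33/2
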